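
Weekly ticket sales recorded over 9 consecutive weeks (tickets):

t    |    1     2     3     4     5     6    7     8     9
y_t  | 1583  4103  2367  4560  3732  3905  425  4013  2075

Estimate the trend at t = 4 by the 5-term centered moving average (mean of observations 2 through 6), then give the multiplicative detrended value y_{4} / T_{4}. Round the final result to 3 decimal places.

1.221

Trend T_4 = (4103 + 2367 + 4560 + 3732 + 3905) / 5 = 18667/5 = 3733.40000
Ratio to trend: 4560 / 3733.40000 = 1.221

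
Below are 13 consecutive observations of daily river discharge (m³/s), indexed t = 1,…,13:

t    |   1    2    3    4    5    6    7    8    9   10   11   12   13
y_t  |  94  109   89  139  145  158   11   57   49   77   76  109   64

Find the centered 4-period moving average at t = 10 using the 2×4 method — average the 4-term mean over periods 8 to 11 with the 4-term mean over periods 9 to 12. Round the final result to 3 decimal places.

71.250

Sum over 8–11: 57 + 49 + 77 + 76 = 259
Sum over 9–12: 49 + 77 + 76 + 109 = 311
CMA at t=10 = (259 + 311) / (2·4) = 570 / 8 = 71.250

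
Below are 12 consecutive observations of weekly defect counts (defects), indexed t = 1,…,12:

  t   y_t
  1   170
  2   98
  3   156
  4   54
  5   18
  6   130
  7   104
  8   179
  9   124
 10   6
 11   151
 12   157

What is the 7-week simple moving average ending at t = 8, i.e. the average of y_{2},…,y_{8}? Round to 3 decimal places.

Sum of periods 2–8: 98 + 156 + 54 + 18 + 130 + 104 + 179 = 739
Divide by 7: 739 / 7 = 105.571

105.571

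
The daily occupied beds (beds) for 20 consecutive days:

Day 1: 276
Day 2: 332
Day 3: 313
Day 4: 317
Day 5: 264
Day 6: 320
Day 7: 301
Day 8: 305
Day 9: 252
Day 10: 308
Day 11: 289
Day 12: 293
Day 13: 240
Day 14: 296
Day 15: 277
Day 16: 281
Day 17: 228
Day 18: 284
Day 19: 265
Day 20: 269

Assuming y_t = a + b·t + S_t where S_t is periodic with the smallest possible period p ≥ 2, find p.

4

First differences y_{t+1} − y_t: 56, -19, 4, -53, 56, -19, 4, -53, 56, -19, …
The difference pattern repeats every 4 terms and not for any smaller step, so p = 4.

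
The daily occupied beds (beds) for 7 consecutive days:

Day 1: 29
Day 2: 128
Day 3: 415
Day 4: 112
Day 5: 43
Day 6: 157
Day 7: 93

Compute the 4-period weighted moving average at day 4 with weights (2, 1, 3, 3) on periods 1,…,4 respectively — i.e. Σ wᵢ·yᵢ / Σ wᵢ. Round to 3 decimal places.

196.333

Weighted sum: 2·29 + 1·128 + 3·415 + 3·112 = 58 + 128 + 1245 + 336 = 1767
Weight total: 2 + 1 + 3 + 3 = 9
WMA = 1767 / 9 = 196.333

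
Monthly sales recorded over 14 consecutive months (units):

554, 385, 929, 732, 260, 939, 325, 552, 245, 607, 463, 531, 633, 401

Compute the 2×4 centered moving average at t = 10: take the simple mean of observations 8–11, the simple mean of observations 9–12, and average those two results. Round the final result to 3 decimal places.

464.125

Sum over 8–11: 552 + 245 + 607 + 463 = 1867
Sum over 9–12: 245 + 607 + 463 + 531 = 1846
CMA at t=10 = (1867 + 1846) / (2·4) = 3713 / 8 = 464.125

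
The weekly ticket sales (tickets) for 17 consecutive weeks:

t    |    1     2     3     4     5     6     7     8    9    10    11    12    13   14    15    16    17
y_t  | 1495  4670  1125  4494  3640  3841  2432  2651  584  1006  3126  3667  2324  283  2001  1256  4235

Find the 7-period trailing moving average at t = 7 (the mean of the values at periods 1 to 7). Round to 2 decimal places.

3099.57

Sum of periods 1–7: 1495 + 4670 + 1125 + 4494 + 3640 + 3841 + 2432 = 21697
Divide by 7: 21697 / 7 = 3099.57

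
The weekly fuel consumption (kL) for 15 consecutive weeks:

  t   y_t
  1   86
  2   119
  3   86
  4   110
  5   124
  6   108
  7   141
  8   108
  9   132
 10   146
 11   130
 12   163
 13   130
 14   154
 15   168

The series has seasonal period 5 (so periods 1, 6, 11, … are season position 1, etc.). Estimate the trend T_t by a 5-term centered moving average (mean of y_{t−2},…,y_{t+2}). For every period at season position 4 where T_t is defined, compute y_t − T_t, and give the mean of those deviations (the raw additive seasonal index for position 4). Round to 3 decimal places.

0.600

Season position 4 occurs at t = 4, 9 (where T_t is defined).
t=4: T_4 = 109.40000; y_4 − T_4 = 110 − 109.40000 = 0.60000
t=9: T_9 = 131.40000; y_9 − T_9 = 132 − 131.40000 = 0.60000
Mean deviation: (0.60000 + 0.60000) / 2 = 0.600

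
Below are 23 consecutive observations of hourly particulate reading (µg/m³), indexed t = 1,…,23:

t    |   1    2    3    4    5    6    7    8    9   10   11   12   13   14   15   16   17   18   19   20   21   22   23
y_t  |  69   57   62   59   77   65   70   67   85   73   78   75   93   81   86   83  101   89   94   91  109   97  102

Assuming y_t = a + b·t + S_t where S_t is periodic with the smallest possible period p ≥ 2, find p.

First differences y_{t+1} − y_t: -12, 5, -3, 18, -12, 5, -3, 18, -12, 5, …
The difference pattern repeats every 4 terms and not for any smaller step, so p = 4.

4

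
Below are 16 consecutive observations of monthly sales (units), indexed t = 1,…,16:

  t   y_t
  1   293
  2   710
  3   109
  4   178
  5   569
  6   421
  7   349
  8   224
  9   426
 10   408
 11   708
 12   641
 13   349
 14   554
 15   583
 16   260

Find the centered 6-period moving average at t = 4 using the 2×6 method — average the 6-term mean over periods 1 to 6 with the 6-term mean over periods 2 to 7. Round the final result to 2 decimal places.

384.67

Sum over 1–6: 293 + 710 + 109 + 178 + 569 + 421 = 2280
Sum over 2–7: 710 + 109 + 178 + 569 + 421 + 349 = 2336
CMA at t=4 = (2280 + 2336) / (2·6) = 4616 / 12 = 384.67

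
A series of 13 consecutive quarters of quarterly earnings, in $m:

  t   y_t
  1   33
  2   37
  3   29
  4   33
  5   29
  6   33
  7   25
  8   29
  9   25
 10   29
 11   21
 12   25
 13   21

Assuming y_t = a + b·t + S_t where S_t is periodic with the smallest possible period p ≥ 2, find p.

4

First differences y_{t+1} − y_t: 4, -8, 4, -4, 4, -8, 4, -4, 4, -8, …
The difference pattern repeats every 4 terms and not for any smaller step, so p = 4.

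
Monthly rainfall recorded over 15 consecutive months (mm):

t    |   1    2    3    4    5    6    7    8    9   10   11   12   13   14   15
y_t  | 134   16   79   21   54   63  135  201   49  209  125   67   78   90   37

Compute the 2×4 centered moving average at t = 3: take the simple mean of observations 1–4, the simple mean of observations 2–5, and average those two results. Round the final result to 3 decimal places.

52.500

Sum over 1–4: 134 + 16 + 79 + 21 = 250
Sum over 2–5: 16 + 79 + 21 + 54 = 170
CMA at t=3 = (250 + 170) / (2·4) = 420 / 8 = 52.500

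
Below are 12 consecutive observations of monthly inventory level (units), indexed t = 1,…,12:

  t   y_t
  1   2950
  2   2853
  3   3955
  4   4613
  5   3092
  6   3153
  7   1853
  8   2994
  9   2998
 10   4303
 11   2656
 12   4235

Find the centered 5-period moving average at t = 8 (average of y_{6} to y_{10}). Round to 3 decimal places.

3060.200

Sum of periods 6–10: 3153 + 1853 + 2994 + 2998 + 4303 = 15301
Divide by 5: 15301 / 5 = 3060.200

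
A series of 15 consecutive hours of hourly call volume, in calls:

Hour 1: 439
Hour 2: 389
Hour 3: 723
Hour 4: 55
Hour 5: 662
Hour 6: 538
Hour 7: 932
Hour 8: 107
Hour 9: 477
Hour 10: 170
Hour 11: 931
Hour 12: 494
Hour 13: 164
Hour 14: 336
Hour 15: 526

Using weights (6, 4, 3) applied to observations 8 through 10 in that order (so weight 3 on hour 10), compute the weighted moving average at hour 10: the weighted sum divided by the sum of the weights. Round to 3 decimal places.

235.385

Weighted sum: 6·107 + 4·477 + 3·170 = 642 + 1908 + 510 = 3060
Weight total: 6 + 4 + 3 = 13
WMA = 3060 / 13 = 235.385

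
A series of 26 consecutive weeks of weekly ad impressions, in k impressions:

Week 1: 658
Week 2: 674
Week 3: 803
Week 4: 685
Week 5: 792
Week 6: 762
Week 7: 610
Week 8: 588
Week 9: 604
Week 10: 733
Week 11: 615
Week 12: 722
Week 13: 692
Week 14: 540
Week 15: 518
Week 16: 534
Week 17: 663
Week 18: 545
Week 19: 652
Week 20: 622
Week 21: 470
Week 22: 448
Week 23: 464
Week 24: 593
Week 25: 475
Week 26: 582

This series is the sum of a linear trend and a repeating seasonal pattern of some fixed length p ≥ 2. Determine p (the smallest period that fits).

First differences y_{t+1} − y_t: 16, 129, -118, 107, -30, -152, -22, 16, 129, -118, 107, -30, -152, -22, 16, 129, …
The difference pattern repeats every 7 terms and not for any smaller step, so p = 7.

7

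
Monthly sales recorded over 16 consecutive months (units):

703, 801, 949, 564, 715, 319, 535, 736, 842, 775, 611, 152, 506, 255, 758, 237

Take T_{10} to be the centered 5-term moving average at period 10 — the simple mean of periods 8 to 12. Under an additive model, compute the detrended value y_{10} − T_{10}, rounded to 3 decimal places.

151.800

Trend T_10 = (736 + 842 + 775 + 611 + 152) / 5 = 3116/5 = 623.20000
Detrended value: 775 − 623.20000 = 151.800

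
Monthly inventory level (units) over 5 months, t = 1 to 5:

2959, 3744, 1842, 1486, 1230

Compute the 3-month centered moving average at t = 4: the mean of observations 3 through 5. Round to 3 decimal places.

1519.333

Sum of periods 3–5: 1842 + 1486 + 1230 = 4558
Divide by 3: 4558 / 3 = 1519.333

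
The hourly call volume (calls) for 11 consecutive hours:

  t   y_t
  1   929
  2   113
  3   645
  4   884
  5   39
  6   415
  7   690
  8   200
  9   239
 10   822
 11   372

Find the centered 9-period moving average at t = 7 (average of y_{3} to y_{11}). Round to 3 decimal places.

Sum of periods 3–11: 645 + 884 + 39 + 415 + 690 + 200 + 239 + 822 + 372 = 4306
Divide by 9: 4306 / 9 = 478.444

478.444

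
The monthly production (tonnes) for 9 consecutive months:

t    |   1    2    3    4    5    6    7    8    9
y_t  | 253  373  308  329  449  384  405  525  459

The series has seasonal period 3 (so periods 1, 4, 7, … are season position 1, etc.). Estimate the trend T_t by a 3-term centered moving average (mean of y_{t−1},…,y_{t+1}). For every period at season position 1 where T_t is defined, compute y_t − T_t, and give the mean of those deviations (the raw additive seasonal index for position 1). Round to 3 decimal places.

-33.000

Season position 1 occurs at t = 4, 7 (where T_t is defined).
t=4: T_4 = 362.00000; y_4 − T_4 = 329 − 362.00000 = -33.00000
t=7: T_7 = 438.00000; y_7 − T_7 = 405 − 438.00000 = -33.00000
Mean deviation: (-33.00000 + -33.00000) / 2 = -33.000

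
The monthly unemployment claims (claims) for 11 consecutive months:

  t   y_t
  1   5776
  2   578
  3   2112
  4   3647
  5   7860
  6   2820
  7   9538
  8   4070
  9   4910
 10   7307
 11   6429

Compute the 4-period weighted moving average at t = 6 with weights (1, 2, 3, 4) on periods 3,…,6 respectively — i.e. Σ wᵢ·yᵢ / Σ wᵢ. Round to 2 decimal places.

Weighted sum: 1·2112 + 2·3647 + 3·7860 + 4·2820 = 2112 + 7294 + 23580 + 11280 = 44266
Weight total: 1 + 2 + 3 + 4 = 10
WMA = 44266 / 10 = 4426.60

4426.60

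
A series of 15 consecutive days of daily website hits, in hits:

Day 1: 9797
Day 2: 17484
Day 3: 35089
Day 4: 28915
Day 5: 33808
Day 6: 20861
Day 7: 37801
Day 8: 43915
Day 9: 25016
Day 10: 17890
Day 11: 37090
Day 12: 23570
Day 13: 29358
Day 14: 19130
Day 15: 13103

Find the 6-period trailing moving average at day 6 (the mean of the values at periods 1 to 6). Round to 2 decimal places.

Sum of periods 1–6: 9797 + 17484 + 35089 + 28915 + 33808 + 20861 = 145954
Divide by 6: 145954 / 6 = 24325.67

24325.67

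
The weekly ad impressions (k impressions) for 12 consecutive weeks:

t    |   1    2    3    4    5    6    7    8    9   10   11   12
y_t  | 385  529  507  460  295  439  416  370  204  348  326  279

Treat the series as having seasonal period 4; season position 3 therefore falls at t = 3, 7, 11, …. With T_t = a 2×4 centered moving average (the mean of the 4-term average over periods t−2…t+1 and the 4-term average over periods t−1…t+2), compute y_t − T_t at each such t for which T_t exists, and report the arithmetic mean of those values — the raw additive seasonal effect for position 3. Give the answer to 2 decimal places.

47.69

Season position 3 occurs at t = 3, 7 (where T_t is defined).
t=3: T_3 = 459.0000; y_3 − T_3 = 507 − 459.0000 = 48.0000
t=7: T_7 = 368.6250; y_7 − T_7 = 416 − 368.6250 = 47.3750
Mean deviation: (48.0000 + 47.3750) / 2 = 47.69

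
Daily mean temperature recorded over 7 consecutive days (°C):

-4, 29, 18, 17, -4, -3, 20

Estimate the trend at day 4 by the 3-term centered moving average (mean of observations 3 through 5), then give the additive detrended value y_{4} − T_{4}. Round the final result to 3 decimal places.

Trend T_4 = (18 + 17 + (-4)) / 3 = 31/3 = 10.33333
Detrended value: 17 − 10.33333 = 6.667

6.667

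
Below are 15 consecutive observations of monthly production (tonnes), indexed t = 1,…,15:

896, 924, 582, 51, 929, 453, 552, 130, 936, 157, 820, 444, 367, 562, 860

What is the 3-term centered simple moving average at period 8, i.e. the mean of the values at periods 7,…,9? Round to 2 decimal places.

Sum of periods 7–9: 552 + 130 + 936 = 1618
Divide by 3: 1618 / 3 = 539.33

539.33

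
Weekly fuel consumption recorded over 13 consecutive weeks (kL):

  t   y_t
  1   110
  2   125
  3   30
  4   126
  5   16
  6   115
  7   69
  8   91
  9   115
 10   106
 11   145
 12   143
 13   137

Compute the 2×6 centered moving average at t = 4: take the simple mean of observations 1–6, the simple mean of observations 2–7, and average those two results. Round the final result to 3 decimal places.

83.583

Sum over 1–6: 110 + 125 + 30 + 126 + 16 + 115 = 522
Sum over 2–7: 125 + 30 + 126 + 16 + 115 + 69 = 481
CMA at t=4 = (522 + 481) / (2·6) = 1003 / 12 = 83.583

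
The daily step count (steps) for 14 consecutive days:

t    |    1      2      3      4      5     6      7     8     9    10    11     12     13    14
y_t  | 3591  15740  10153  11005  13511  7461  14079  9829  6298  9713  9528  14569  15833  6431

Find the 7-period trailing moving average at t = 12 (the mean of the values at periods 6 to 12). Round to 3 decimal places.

10211.000

Sum of periods 6–12: 7461 + 14079 + 9829 + 6298 + 9713 + 9528 + 14569 = 71477
Divide by 7: 71477 / 7 = 10211.000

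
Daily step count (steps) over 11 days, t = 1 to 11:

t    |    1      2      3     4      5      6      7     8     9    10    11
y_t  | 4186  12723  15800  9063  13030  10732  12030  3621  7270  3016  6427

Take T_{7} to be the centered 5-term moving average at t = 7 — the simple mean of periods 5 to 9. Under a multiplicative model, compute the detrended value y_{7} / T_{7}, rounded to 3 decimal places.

1.288

Trend T_7 = (13030 + 10732 + 12030 + 3621 + 7270) / 5 = 46683/5 = 9336.60000
Ratio to trend: 12030 / 9336.60000 = 1.288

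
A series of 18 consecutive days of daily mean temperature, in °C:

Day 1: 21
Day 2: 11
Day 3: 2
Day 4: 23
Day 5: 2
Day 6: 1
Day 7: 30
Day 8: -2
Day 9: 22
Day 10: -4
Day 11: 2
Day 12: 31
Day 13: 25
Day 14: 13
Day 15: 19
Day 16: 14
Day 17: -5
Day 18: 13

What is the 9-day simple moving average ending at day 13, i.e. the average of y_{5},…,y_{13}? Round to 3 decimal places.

11.889

Sum of periods 5–13: 2 + 1 + 30 + (-2) + 22 + (-4) + 2 + 31 + 25 = 107
Divide by 9: 107 / 9 = 11.889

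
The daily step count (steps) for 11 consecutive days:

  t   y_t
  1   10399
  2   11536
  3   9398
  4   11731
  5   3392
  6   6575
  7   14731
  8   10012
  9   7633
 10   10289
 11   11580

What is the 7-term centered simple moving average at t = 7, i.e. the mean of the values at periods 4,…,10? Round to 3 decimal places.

Sum of periods 4–10: 11731 + 3392 + 6575 + 14731 + 10012 + 7633 + 10289 = 64363
Divide by 7: 64363 / 7 = 9194.714

9194.714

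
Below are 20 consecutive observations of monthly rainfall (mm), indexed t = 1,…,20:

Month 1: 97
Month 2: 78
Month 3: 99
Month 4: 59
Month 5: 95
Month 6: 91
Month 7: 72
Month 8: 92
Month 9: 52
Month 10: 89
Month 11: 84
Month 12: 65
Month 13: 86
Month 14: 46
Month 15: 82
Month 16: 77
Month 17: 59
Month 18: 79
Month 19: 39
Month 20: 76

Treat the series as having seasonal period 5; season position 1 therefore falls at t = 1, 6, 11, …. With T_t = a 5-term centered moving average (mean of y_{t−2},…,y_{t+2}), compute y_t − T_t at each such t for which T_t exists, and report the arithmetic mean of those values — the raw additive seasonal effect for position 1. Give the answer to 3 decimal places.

8.800

Season position 1 occurs at t = 6, 11, 16 (where T_t is defined).
t=6: T_6 = 81.80000; y_6 − T_6 = 91 − 81.80000 = 9.20000
t=11: T_11 = 75.20000; y_11 − T_11 = 84 − 75.20000 = 8.80000
t=16: T_16 = 68.60000; y_16 − T_16 = 77 − 68.60000 = 8.40000
Mean deviation: (9.20000 + 8.80000 + 8.40000) / 3 = 8.800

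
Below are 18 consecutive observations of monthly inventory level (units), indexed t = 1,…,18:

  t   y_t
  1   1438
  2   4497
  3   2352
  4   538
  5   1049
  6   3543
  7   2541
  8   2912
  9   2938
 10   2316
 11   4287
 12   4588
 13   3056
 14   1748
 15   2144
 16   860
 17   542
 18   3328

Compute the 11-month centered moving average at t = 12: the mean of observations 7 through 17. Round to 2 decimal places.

2539.27

Sum of periods 7–17: 2541 + 2912 + 2938 + 2316 + 4287 + 4588 + 3056 + 1748 + 2144 + 860 + 542 = 27932
Divide by 11: 27932 / 11 = 2539.27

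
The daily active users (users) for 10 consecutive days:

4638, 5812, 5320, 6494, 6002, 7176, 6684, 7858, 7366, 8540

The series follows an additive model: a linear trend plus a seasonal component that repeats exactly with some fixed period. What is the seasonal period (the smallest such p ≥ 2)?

First differences y_{t+1} − y_t: 1174, -492, 1174, -492, 1174, -492, …
The difference pattern repeats every 2 terms and not for any smaller step, so p = 2.

2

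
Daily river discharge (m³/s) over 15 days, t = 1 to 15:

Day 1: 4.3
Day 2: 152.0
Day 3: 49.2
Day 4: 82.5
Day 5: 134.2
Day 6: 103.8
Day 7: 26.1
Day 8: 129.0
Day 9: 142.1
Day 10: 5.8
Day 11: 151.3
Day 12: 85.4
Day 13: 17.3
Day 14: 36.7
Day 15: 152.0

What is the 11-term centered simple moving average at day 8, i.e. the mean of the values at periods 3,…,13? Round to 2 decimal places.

84.25

Sum of periods 3–13: 49.2 + 82.5 + 134.2 + 103.8 + 26.1 + 129.0 + 142.1 + 5.8 + 151.3 + 85.4 + 17.3 = 926.7
Divide by 11: 926.7 / 11 = 84.25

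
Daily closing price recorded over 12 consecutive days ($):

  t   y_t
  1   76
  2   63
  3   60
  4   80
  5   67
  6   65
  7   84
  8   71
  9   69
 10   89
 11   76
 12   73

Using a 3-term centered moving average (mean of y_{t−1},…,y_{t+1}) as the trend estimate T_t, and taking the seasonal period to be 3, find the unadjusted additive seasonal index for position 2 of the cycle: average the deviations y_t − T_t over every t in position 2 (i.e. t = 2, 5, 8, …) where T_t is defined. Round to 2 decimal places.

-3.50

Season position 2 occurs at t = 2, 5, 8, 11 (where T_t is defined).
t=2: T_2 = 66.3333; y_2 − T_2 = 63 − 66.3333 = -3.3333
t=5: T_5 = 70.6667; y_5 − T_5 = 67 − 70.6667 = -3.6667
t=8: T_8 = 74.6667; y_8 − T_8 = 71 − 74.6667 = -3.6667
t=11: T_11 = 79.3333; y_11 − T_11 = 76 − 79.3333 = -3.3333
Mean deviation: (-3.3333 + -3.6667 + -3.6667 + -3.3333) / 4 = -3.50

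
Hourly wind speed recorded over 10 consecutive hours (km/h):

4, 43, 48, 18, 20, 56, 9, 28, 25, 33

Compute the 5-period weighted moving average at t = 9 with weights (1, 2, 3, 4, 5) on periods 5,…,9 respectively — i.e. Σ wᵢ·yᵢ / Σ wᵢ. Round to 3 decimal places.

Weighted sum: 1·20 + 2·56 + 3·9 + 4·28 + 5·25 = 20 + 112 + 27 + 112 + 125 = 396
Weight total: 1 + 2 + 3 + 4 + 5 = 15
WMA = 396 / 15 = 26.400

26.400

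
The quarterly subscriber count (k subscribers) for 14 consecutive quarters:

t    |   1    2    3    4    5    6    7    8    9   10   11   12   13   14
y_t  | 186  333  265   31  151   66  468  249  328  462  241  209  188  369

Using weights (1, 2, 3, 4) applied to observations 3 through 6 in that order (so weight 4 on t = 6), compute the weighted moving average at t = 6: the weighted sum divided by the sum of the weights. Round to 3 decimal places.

104.400

Weighted sum: 1·265 + 2·31 + 3·151 + 4·66 = 265 + 62 + 453 + 264 = 1044
Weight total: 1 + 2 + 3 + 4 = 10
WMA = 1044 / 10 = 104.400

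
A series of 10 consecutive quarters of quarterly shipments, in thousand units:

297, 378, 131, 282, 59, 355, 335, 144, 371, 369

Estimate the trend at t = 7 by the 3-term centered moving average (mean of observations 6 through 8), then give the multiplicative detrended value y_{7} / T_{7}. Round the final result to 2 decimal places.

Trend T_7 = (355 + 335 + 144) / 3 = 834/3 = 278.0000
Ratio to trend: 335 / 278.0000 = 1.21

1.21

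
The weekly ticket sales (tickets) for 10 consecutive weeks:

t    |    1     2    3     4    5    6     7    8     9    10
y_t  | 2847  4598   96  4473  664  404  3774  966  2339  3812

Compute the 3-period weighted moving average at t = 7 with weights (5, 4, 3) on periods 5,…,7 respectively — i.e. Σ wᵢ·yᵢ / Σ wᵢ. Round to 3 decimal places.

Weighted sum: 5·664 + 4·404 + 3·3774 = 3320 + 1616 + 11322 = 16258
Weight total: 5 + 4 + 3 = 12
WMA = 16258 / 12 = 1354.833

1354.833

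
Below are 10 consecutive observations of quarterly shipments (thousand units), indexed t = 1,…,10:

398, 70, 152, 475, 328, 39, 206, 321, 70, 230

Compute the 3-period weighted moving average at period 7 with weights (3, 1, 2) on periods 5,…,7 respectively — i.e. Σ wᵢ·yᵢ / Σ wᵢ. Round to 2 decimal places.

Weighted sum: 3·328 + 1·39 + 2·206 = 984 + 39 + 412 = 1435
Weight total: 3 + 1 + 2 = 6
WMA = 1435 / 6 = 239.17

239.17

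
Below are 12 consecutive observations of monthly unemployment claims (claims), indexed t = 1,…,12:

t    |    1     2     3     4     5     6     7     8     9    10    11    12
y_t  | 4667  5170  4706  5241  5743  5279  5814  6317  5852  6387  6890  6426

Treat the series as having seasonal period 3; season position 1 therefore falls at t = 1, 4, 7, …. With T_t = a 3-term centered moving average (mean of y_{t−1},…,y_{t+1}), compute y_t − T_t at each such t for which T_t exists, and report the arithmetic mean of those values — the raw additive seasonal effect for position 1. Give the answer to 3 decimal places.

10.778

Season position 1 occurs at t = 4, 7, 10 (where T_t is defined).
t=4: T_4 = 5230.00000; y_4 − T_4 = 5241 − 5230.00000 = 11.00000
t=7: T_7 = 5803.33333; y_7 − T_7 = 5814 − 5803.33333 = 10.66667
t=10: T_10 = 6376.33333; y_10 − T_10 = 6387 − 6376.33333 = 10.66667
Mean deviation: (11.00000 + 10.66667 + 10.66667) / 3 = 10.778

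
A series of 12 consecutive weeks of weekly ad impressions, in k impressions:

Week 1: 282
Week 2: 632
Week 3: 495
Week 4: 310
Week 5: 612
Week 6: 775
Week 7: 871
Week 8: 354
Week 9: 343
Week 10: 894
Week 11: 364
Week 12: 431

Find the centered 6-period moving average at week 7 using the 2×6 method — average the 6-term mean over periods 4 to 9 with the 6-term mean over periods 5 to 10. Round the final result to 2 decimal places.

592.83

Sum over 4–9: 310 + 612 + 775 + 871 + 354 + 343 = 3265
Sum over 5–10: 612 + 775 + 871 + 354 + 343 + 894 = 3849
CMA at t=7 = (3265 + 3849) / (2·6) = 7114 / 12 = 592.83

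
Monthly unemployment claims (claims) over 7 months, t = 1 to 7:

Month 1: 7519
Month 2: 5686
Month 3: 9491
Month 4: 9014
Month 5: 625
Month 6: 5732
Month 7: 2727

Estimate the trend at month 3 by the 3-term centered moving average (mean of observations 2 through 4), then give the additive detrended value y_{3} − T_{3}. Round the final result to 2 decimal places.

Trend T_3 = (5686 + 9491 + 9014) / 3 = 24191/3 = 8063.6667
Detrended value: 9491 − 8063.6667 = 1427.33

1427.33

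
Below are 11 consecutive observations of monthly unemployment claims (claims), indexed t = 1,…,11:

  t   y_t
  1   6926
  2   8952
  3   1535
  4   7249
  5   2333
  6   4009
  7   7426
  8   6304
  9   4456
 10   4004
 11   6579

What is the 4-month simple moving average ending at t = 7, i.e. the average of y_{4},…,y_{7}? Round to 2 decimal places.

5254.25

Sum of periods 4–7: 7249 + 2333 + 4009 + 7426 = 21017
Divide by 4: 21017 / 4 = 5254.25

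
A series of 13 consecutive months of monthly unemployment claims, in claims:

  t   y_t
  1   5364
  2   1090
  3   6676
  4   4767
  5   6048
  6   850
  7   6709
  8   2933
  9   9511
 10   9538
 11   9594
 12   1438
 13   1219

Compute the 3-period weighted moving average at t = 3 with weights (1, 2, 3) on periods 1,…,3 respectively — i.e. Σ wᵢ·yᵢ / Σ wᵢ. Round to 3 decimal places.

Weighted sum: 1·5364 + 2·1090 + 3·6676 = 5364 + 2180 + 20028 = 27572
Weight total: 1 + 2 + 3 = 6
WMA = 27572 / 6 = 4595.333

4595.333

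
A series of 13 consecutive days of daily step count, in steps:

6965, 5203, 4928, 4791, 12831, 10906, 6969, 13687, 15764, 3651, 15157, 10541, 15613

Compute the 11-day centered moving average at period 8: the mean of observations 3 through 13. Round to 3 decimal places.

Sum of periods 3–13: 4928 + 4791 + 12831 + 10906 + 6969 + 13687 + 15764 + 3651 + 15157 + 10541 + 15613 = 114838
Divide by 11: 114838 / 11 = 10439.818

10439.818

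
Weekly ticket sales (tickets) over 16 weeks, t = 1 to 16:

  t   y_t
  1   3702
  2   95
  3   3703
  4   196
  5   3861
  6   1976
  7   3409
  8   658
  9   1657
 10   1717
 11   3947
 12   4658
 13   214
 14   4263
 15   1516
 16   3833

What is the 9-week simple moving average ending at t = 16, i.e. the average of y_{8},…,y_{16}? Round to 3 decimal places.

2495.889

Sum of periods 8–16: 658 + 1657 + 1717 + 3947 + 4658 + 214 + 4263 + 1516 + 3833 = 22463
Divide by 9: 22463 / 9 = 2495.889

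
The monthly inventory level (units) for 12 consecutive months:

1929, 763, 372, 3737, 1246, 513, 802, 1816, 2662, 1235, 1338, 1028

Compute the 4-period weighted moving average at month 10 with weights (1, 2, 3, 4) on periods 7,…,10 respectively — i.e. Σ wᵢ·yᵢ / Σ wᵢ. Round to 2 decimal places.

1736.00

Weighted sum: 1·802 + 2·1816 + 3·2662 + 4·1235 = 802 + 3632 + 7986 + 4940 = 17360
Weight total: 1 + 2 + 3 + 4 = 10
WMA = 17360 / 10 = 1736.00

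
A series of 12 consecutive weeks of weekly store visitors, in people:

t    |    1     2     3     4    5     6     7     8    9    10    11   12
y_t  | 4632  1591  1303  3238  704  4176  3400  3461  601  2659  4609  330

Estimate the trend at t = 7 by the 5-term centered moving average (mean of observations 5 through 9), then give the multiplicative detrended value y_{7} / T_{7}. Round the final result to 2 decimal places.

Trend T_7 = (704 + 4176 + 3400 + 3461 + 601) / 5 = 12342/5 = 2468.4000
Ratio to trend: 3400 / 2468.4000 = 1.38

1.38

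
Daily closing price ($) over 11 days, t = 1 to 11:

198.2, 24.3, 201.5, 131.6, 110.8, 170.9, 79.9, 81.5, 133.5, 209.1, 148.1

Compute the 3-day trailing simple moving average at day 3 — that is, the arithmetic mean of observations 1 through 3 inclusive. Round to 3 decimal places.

141.333

Sum of periods 1–3: 198.2 + 24.3 + 201.5 = 424.0
Divide by 3: 424.0 / 3 = 141.333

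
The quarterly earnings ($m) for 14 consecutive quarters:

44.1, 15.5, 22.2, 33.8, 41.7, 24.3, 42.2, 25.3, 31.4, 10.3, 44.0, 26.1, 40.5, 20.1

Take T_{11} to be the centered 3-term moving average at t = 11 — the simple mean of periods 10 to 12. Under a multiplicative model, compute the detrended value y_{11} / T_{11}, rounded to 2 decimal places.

Trend T_11 = (10.3 + 44.0 + 26.1) / 3 = 80.4/3 = 26.8000
Ratio to trend: 44.0 / 26.8000 = 1.64

1.64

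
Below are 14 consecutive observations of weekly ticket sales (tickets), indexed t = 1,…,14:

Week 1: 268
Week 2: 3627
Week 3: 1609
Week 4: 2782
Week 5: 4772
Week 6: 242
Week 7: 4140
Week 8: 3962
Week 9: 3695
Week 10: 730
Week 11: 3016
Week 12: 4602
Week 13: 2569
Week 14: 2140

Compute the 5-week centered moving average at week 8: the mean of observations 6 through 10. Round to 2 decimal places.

Sum of periods 6–10: 242 + 4140 + 3962 + 3695 + 730 = 12769
Divide by 5: 12769 / 5 = 2553.80

2553.80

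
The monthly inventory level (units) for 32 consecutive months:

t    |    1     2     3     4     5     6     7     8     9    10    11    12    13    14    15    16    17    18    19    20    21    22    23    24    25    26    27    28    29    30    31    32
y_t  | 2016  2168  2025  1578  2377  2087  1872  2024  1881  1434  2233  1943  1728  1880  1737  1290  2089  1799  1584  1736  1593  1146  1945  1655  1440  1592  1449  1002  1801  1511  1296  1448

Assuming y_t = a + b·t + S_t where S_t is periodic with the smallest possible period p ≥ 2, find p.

First differences y_{t+1} − y_t: 152, -143, -447, 799, -290, -215, 152, -143, -447, 799, -290, -215, 152, -143, …
The difference pattern repeats every 6 terms and not for any smaller step, so p = 6.

6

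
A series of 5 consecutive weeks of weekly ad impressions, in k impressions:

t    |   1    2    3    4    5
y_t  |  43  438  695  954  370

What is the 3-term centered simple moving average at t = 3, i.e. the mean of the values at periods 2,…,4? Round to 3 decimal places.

695.667

Sum of periods 2–4: 438 + 695 + 954 = 2087
Divide by 3: 2087 / 3 = 695.667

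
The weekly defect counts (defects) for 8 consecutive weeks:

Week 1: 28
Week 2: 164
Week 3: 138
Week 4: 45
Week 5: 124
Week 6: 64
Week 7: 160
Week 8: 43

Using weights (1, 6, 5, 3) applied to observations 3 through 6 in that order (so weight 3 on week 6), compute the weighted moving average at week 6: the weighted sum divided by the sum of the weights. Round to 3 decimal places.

81.333

Weighted sum: 1·138 + 6·45 + 5·124 + 3·64 = 138 + 270 + 620 + 192 = 1220
Weight total: 1 + 6 + 5 + 3 = 15
WMA = 1220 / 15 = 81.333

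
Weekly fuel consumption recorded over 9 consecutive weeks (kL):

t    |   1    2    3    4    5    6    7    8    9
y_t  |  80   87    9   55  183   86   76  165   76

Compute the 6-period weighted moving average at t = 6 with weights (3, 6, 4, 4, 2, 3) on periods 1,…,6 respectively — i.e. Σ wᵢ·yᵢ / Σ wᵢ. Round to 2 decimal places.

Weighted sum: 3·80 + 6·87 + 4·9 + 4·55 + 2·183 + 3·86 = 240 + 522 + 36 + 220 + 366 + 258 = 1642
Weight total: 3 + 6 + 4 + 4 + 2 + 3 = 22
WMA = 1642 / 22 = 74.64

74.64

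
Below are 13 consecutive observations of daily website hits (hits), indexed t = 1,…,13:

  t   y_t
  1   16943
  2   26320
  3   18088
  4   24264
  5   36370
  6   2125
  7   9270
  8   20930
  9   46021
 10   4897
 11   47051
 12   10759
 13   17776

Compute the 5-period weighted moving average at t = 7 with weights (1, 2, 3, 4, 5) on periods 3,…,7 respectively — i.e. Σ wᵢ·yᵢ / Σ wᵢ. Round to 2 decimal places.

Weighted sum: 1·18088 + 2·24264 + 3·36370 + 4·2125 + 5·9270 = 18088 + 48528 + 109110 + 8500 + 46350 = 230576
Weight total: 1 + 2 + 3 + 4 + 5 = 15
WMA = 230576 / 15 = 15371.73

15371.73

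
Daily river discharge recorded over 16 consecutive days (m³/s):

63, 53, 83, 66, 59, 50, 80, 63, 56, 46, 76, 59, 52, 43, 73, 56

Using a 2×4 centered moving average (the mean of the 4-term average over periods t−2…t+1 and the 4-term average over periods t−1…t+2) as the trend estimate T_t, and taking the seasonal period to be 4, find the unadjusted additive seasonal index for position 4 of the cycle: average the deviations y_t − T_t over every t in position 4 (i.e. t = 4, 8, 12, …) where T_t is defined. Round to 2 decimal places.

1.17

Season position 4 occurs at t = 4, 8, 12 (where T_t is defined).
t=4: T_4 = 64.8750; y_4 − T_4 = 66 − 64.8750 = 1.1250
t=8: T_8 = 61.7500; y_8 − T_8 = 63 − 61.7500 = 1.2500
t=12: T_12 = 57.8750; y_12 − T_12 = 59 − 57.8750 = 1.1250
Mean deviation: (1.1250 + 1.2500 + 1.1250) / 3 = 1.17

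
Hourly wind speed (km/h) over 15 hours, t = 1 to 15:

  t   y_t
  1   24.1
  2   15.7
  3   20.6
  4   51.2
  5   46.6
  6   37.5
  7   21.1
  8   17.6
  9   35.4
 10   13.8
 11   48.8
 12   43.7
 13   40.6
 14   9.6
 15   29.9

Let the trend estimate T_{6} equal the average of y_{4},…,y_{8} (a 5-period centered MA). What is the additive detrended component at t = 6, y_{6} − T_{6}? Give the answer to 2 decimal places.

2.70

Trend T_6 = (51.2 + 46.6 + 37.5 + 21.1 + 17.6) / 5 = 174.0/5 = 34.8000
Detrended value: 37.5 − 34.8000 = 2.70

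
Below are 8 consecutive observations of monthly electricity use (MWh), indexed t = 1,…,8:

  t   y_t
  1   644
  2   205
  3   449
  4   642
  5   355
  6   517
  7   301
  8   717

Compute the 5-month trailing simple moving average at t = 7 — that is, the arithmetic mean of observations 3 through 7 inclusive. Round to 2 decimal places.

452.80

Sum of periods 3–7: 449 + 642 + 355 + 517 + 301 = 2264
Divide by 5: 2264 / 5 = 452.80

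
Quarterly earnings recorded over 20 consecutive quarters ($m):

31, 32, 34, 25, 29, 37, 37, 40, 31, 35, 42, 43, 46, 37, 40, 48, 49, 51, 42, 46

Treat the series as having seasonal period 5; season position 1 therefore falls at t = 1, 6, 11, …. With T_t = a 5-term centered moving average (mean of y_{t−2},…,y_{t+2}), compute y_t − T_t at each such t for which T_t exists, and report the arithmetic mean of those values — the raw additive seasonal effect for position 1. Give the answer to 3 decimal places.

3.000

Season position 1 occurs at t = 6, 11, 16 (where T_t is defined).
t=6: T_6 = 33.60000; y_6 − T_6 = 37 − 33.60000 = 3.40000
t=11: T_11 = 39.40000; y_11 − T_11 = 42 − 39.40000 = 2.60000
t=16: T_16 = 45.00000; y_16 − T_16 = 48 − 45.00000 = 3.00000
Mean deviation: (3.40000 + 2.60000 + 3.00000) / 3 = 3.000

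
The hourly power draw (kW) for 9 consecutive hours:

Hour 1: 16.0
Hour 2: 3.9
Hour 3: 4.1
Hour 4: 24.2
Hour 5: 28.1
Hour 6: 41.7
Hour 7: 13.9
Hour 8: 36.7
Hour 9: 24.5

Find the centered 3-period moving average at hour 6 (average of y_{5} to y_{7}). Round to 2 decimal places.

27.90

Sum of periods 5–7: 28.1 + 41.7 + 13.9 = 83.7
Divide by 3: 83.7 / 3 = 27.90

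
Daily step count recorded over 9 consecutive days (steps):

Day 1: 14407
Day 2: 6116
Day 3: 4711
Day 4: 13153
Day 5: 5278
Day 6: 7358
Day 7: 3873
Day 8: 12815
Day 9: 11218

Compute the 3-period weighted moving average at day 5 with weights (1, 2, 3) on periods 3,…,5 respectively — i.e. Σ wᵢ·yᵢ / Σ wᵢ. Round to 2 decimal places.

Weighted sum: 1·4711 + 2·13153 + 3·5278 = 4711 + 26306 + 15834 = 46851
Weight total: 1 + 2 + 3 = 6
WMA = 46851 / 6 = 7808.50

7808.50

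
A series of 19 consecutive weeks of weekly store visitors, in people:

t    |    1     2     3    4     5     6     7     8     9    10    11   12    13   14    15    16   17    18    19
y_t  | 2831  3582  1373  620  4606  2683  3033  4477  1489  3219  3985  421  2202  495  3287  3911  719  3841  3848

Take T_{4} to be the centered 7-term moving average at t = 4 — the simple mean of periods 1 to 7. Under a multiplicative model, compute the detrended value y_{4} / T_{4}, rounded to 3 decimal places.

0.232

Trend T_4 = (2831 + 3582 + 1373 + 620 + 4606 + 2683 + 3033) / 7 = 18728/7 = 2675.42857
Ratio to trend: 620 / 2675.42857 = 0.232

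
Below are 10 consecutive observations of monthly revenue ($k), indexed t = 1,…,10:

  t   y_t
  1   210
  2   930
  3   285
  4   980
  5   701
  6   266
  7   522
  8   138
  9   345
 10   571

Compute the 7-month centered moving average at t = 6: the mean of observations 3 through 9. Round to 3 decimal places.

462.429

Sum of periods 3–9: 285 + 980 + 701 + 266 + 522 + 138 + 345 = 3237
Divide by 7: 3237 / 7 = 462.429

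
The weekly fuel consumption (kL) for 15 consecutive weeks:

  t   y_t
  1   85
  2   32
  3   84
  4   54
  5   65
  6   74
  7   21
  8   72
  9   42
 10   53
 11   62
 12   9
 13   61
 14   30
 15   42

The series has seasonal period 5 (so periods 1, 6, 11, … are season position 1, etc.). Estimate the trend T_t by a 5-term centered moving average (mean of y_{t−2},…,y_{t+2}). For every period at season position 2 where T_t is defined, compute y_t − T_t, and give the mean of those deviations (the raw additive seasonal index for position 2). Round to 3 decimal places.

Season position 2 occurs at t = 7, 12 (where T_t is defined).
t=7: T_7 = 54.80000; y_7 − T_7 = 21 − 54.80000 = -33.80000
t=12: T_12 = 43.00000; y_12 − T_12 = 9 − 43.00000 = -34.00000
Mean deviation: (-33.80000 + -34.00000) / 2 = -33.900

-33.900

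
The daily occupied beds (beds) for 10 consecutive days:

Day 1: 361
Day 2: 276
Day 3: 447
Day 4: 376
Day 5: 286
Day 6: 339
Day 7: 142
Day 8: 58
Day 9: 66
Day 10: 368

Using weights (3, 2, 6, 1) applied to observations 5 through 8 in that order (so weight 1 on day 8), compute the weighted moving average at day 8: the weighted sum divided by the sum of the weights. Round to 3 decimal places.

203.833

Weighted sum: 3·286 + 2·339 + 6·142 + 1·58 = 858 + 678 + 852 + 58 = 2446
Weight total: 3 + 2 + 6 + 1 = 12
WMA = 2446 / 12 = 203.833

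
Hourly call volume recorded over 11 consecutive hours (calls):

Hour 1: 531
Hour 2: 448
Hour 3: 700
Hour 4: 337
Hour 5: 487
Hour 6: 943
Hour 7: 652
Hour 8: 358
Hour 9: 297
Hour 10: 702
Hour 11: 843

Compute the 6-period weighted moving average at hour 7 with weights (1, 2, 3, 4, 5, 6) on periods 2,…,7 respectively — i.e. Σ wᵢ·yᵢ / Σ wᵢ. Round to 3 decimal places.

639.714

Weighted sum: 1·448 + 2·700 + 3·337 + 4·487 + 5·943 + 6·652 = 448 + 1400 + 1011 + 1948 + 4715 + 3912 = 13434
Weight total: 1 + 2 + 3 + 4 + 5 + 6 = 21
WMA = 13434 / 21 = 639.714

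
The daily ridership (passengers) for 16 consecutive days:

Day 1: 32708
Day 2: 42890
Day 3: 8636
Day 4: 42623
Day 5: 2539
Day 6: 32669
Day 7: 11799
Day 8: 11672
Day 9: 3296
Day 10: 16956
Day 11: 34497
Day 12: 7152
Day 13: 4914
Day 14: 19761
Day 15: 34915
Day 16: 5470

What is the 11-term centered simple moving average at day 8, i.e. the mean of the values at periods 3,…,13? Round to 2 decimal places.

Sum of periods 3–13: 8636 + 42623 + 2539 + 32669 + 11799 + 11672 + 3296 + 16956 + 34497 + 7152 + 4914 = 176753
Divide by 11: 176753 / 11 = 16068.45

16068.45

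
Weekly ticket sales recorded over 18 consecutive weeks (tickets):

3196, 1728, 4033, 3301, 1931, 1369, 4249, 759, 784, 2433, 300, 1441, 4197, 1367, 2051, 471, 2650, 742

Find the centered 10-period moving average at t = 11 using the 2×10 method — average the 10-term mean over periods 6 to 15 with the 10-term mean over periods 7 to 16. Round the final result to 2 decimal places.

Sum over 6–15: 1369 + 4249 + 759 + 784 + 2433 + 300 + 1441 + 4197 + 1367 + 2051 = 18950
Sum over 7–16: 4249 + 759 + 784 + 2433 + 300 + 1441 + 4197 + 1367 + 2051 + 471 = 18052
CMA at t=11 = (18950 + 18052) / (2·10) = 37002 / 20 = 1850.10

1850.10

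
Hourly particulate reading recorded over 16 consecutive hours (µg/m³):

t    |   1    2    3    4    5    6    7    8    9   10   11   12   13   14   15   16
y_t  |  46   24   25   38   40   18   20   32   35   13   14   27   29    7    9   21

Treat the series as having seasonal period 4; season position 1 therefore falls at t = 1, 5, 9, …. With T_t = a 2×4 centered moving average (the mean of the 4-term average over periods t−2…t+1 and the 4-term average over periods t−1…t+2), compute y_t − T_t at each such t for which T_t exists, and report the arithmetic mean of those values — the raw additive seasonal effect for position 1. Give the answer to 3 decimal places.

Season position 1 occurs at t = 5, 9, 13 (where T_t is defined).
t=5: T_5 = 29.62500; y_5 − T_5 = 40 − 29.62500 = 10.37500
t=9: T_9 = 24.25000; y_9 − T_9 = 35 − 24.25000 = 10.75000
t=13: T_13 = 18.62500; y_13 − T_13 = 29 − 18.62500 = 10.37500
Mean deviation: (10.37500 + 10.75000 + 10.37500) / 3 = 10.500

10.500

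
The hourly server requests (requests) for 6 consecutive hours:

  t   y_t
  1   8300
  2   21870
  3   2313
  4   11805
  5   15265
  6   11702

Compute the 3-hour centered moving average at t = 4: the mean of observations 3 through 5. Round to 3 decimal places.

9794.333

Sum of periods 3–5: 2313 + 11805 + 15265 = 29383
Divide by 3: 29383 / 3 = 9794.333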